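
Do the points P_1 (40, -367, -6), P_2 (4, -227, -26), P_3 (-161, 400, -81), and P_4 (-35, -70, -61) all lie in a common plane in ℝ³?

A normal to the plane through P_1, P_2, P_3 is n = P_1P_2 × P_1P_3 = (4840, 1320, 528).
The plane has equation n·P = -294008. For P_4: n·P_4 = -294008.
Equal, so P_4 lies in the plane and all four are coplanar.

Yes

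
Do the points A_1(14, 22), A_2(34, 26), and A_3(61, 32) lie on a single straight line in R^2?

No

A_1A_2 = (20, 4), A_1A_3 = (47, 10).
If collinear, A_1A_3 would be a scalar multiple of A_1A_2. But (20)·(10) ≠ (4)·(47) (difference 12), so they are not parallel; the points are not collinear.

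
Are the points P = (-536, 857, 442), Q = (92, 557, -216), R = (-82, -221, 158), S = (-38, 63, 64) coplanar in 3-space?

No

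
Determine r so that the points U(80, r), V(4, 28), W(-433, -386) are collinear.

100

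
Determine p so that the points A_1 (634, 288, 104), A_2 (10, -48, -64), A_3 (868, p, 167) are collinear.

414

Direction A_1A_2 = (-624, -336, -168). From the x-coordinate of A_3, the parameter along the line is τ = (868 − 634)/(-624) = -3/8.
Then p = 288 + (-3/8)·(-336) = 414.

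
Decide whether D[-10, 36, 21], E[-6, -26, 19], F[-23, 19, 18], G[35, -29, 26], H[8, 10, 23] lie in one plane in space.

The plane through D, E, F has normal n = DE × DF = (152, 38, -874) and equation n·P = -18506.
Checking the remaining points: n·G = -18506, n·H = -18506.
All equal -18506, so all 5 points lie in one plane.

Yes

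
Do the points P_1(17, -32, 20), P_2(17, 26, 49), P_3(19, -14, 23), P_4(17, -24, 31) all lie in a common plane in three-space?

With P_1 as base: P_1P_2 = (0, 58, 29), P_1P_3 = (2, 18, 3), P_1P_4 = (0, 8, 11).
P_1P_3 × P_1P_4 = (174, -22, 16).
P_1P_2 · (P_1P_3 × P_1P_4) = -812.
Since -812 ≠ 0, the four points are not coplanar.

No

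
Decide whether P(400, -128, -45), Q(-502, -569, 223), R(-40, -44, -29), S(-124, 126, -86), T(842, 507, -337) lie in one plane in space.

No

The plane through P, Q, R has normal n = PQ × PR = (-29568, -103488, -269808) and equation n·X = 13560624.
Checking the remaining points: n·S = 13830432, n·T = 13560624.
Since n·S = 13830432 ≠ 13560624, S is off the plane and the points are not all coplanar.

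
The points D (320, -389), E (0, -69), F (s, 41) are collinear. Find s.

-110

Collinearity: (F − D) must be parallel to (E − D) = (-320, 320).
Cross-multiplying the components: (s − 320)·(320) = (430)·(-320).
Solving gives s = -110.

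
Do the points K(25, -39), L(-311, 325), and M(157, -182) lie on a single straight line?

KL = (-336, 364), KM = (132, -143).
Twice the signed area of △KLM is (-336)(-143) − (364)(132) = 0.
The triangle is degenerate (zero area), so the points are collinear.

Yes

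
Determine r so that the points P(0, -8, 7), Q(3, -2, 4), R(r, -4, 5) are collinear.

2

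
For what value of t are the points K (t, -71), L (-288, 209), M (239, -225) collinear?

Collinearity: (K − L) must be parallel to (M − L) = (527, -434).
Cross-multiplying the components: (t − (-288))·(-434) = (-280)·(527).
Solving gives t = 52.

52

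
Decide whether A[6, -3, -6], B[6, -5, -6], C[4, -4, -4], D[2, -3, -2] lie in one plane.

Yes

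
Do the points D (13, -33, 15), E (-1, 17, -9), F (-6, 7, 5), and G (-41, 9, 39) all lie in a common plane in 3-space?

With D as base: DE = (-14, 50, -24), DF = (-19, 40, -10), DG = (-54, 42, 24).
DF × DG = (1380, 996, 1362).
DE · (DF × DG) = -2208.
Since -2208 ≠ 0, the four points are not coplanar.

No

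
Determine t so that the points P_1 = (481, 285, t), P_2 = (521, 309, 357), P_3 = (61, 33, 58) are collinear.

331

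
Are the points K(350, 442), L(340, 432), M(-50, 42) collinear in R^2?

KL = (-10, -10), KM = (-400, -400).
Checking proportionality: KM = 40·KL, so the vectors are parallel and the points are collinear.

Yes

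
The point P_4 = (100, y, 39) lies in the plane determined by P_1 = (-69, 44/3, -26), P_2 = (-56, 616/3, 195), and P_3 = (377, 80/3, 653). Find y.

-488/3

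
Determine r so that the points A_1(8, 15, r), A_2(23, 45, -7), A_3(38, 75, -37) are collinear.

Direction A_2A_3 = (15, 30, -30). From the x-coordinate of A_1, the parameter along the line is τ = (8 − 23)/15 = -1.
Then r = (-7) + (-1)·(-30) = 23.

23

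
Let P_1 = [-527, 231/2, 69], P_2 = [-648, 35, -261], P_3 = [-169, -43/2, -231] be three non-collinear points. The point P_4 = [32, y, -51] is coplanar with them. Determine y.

A normal to the plane is n = P_1P_2 × P_1P_3 = (-21060, -154440, 45396).
P_4 lies in the plane iff n · P_1P_4 = 0.
This gives (-154440)y + (617760) = 0, so y = 4.

4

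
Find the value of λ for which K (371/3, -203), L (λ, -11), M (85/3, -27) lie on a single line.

Collinearity: (L − K) must be parallel to (M − K) = (-286/3, 176).
Cross-multiplying the components: (λ − 371/3)·(176) = (192)·(-286/3).
Solving gives λ = 59/3.

59/3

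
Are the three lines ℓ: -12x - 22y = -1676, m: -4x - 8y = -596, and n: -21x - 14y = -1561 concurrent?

Intersecting ℓ and m: solving the 2×2 system gives (x, y) = (37, 56).
Substitute into n: (-21)(37) + (-14)(56) = -1561.
This equals -1561, so (37, 56) lies on all three lines and they are concurrent.

Yes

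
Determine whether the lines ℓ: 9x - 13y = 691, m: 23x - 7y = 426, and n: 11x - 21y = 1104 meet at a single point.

Lines aᵢx + bᵢy = cᵢ with pairwise distinct directions are concurrent exactly when det[aᵢ bᵢ cᵢ] = 0.
Here the determinant is -406.
Nonzero, so no common point exists.

No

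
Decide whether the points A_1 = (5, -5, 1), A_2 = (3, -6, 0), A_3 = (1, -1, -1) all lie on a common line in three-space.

No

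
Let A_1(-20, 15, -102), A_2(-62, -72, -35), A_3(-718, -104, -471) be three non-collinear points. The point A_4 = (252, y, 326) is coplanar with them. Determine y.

The plane through A_1, A_2, A_3 has equation 40076x − 62264y − 55728z = 3948776.
Substituting A_4: (-62264)y + (-8068176) = 3948776, so y = -193.

-193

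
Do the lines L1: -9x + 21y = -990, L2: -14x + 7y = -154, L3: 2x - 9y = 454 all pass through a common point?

Yes

Intersecting L1 and L2: solving the 2×2 system gives (x, y) = (-16, -54).
Substitute into L3: (2)(-16) + (-9)(-54) = 454.
This equals 454, so (-16, -54) lies on all three lines and they are concurrent.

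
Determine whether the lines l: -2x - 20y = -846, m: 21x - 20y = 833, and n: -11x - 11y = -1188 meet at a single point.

Yes

The three lines meet at one point iff the augmented coefficient matrix [aᵢ bᵢ cᵢ] has rank < 3, i.e. its determinant vanishes.
Here the determinant is 0.
It vanishes, so the lines are concurrent at (73, 35).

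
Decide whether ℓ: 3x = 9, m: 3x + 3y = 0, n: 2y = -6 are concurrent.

Yes

Intersecting ℓ and m: solving the 2×2 system gives (x, y) = (3, -3).
Substitute into n: (0)(3) + (2)(-3) = -6.
This equals -6, so (3, -3) lies on all three lines and they are concurrent.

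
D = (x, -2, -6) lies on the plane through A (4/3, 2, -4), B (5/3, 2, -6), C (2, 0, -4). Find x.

The plane through A, B, C has equation −4x − (4/3)y − (2/3)z = -16/3.
Substituting D: (-4)x + (20/3) = -16/3, so x = 3.

3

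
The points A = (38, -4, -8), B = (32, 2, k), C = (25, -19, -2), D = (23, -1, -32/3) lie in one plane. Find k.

-34/3

The points are coplanar iff AB · (AC × AD) = 0.
Expanding, this is linear in k: (-264)k + (-2992) = 0.
So k = -34/3.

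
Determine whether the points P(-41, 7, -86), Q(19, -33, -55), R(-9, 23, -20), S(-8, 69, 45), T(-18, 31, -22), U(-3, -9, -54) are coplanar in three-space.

The plane through P, Q, R has normal n = PQ × PR = (-3136, -2968, 2240) and equation n·X = -84840.
Checking the remaining points: n·S = -78904, n·T = -84840, n·U = -84840.
Since n·S = -78904 ≠ -84840, S is off the plane and the points are not all coplanar.

No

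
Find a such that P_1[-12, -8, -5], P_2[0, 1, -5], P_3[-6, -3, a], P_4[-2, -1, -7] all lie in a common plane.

-3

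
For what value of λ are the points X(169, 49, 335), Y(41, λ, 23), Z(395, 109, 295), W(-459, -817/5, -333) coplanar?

-23/5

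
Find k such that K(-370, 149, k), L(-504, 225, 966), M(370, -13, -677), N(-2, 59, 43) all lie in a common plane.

742

The points are coplanar iff KL · (KM × KN) = 0.
Expanding, this is linear in k: (25608)k + (-19001136) = 0.
So k = 742.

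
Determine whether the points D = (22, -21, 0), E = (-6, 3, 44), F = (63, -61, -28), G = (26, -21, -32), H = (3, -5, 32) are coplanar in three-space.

The plane through D, E, F has normal n = DE × DF = (1088, 1020, 136) and equation n·P = 2516.
Checking the remaining points: n·G = 2516, n·H = 2516.
All equal 2516, so all 5 points lie in one plane.

Yes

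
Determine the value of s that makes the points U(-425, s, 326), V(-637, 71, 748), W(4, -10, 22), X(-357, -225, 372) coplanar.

-761

Coplanarity ⇔ det[UV; UW; UX] = 0.
Expanding, this is linear in s: (-37736)s + (-28717096) = 0.
So s = -761.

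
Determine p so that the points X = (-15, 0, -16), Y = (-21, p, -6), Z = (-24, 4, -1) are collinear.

Direction XZ = (-9, 4, 15). From the x-coordinate of Y, the parameter along the line is τ = (-21 − (-15))/(-9) = 2/3.
Then p = 0 + 2/3·(4) = 8/3.

8/3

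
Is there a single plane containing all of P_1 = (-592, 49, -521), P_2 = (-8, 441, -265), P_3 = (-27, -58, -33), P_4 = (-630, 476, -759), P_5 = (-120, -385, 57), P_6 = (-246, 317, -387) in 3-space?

No

The plane through P_1, P_2, P_3 has normal n = P_1P_2 × P_1P_3 = (218688, -140352, -283968) and equation n·P = 11606784.
Checking the remaining points: n·P_4 = 10950720, n·P_5 = 11606784, n·P_6 = 11606784.
Since n·P_4 = 10950720 ≠ 11606784, P_4 is off the plane and the points are not all coplanar.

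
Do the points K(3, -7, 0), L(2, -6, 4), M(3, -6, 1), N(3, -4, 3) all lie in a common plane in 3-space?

The four points are coplanar iff the 3×3 determinant with rows KL, KM, KN is zero.
Rows: (-1, 1, 4), (0, 1, 1), (0, 3, 3).
Expanding along the first row: (-1)(0) − (1)(0) + (4)(0) = 0.
Zero determinant ⇒ coplanar.

Yes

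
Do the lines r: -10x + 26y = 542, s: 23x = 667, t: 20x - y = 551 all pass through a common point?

Intersecting r and s: solving the 2×2 system gives (x, y) = (29, 32).
Substitute into t: (20)(29) + (-1)(32) = 548.
But t requires 551 ≠ 548, so the three lines have no common point.

No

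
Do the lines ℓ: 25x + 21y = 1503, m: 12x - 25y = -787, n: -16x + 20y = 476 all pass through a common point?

The three lines meet at one point iff the augmented coefficient matrix [aᵢ bᵢ cᵢ] has rank < 3, i.e. its determinant vanishes.
Here the determinant is 0.
It vanishes, so the lines are concurrent at (24, 43).

Yes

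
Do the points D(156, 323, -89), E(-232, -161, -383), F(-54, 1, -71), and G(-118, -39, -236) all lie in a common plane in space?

No

With D as base: DE = (-388, -484, -294), DF = (-210, -322, 18), DG = (-274, -362, -147).
DF × DG = (53850, -35802, -12208).
DE · (DF × DG) = 23520.
Since 23520 ≠ 0, the four points are not coplanar.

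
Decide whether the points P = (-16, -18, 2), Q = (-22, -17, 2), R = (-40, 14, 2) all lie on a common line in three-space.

No

PQ = (-6, 1, 0), PR = (-24, 32, 0).
PQ × PR = (0, 0, -168).
The cross product is nonzero, so the points do not lie on one line.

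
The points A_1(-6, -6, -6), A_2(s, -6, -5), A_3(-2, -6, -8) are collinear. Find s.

-8

Collinearity requires A_1A_2 × A_1A_3 = 0; each component is linear in s.
The y-component gives (2)s + (16) = 0, so s = -8.
The remaining components then also vanish.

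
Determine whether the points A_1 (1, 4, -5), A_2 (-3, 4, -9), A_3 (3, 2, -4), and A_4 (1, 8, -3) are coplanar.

Yes

The four points are coplanar iff the 3×3 determinant with rows A_1A_2, A_1A_3, A_1A_4 is zero.
Rows: (-4, 0, -4), (2, -2, 1), (0, 4, 2).
Expanding along the first row: (-4)(-8) − (0)(4) + (-4)(8) = 0.
Zero determinant ⇒ coplanar.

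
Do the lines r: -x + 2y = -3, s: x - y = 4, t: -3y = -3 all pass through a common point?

Yes

Intersecting r and s: solving the 2×2 system gives (x, y) = (5, 1).
Substitute into t: (0)(5) + (-3)(1) = -3.
This equals -3, so (5, 1) lies on all three lines and they are concurrent.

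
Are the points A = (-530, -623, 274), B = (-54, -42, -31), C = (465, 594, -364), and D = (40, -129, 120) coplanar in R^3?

No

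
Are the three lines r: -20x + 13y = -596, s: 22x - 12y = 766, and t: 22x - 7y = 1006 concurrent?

Intersecting r and s: solving the 2×2 system gives (x, y) = (61, 48).
Substitute into t: (22)(61) + (-7)(48) = 1006.
This equals 1006, so (61, 48) lies on all three lines and they are concurrent.

Yes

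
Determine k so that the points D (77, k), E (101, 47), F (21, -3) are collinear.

Collinearity: (D − E) must be parallel to (F − E) = (-80, -50).
Cross-multiplying the components: (k − 47)·(-80) = (-24)·(-50).
Solving gives k = 32.

32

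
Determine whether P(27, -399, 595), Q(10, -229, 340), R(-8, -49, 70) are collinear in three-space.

PQ = (-17, 170, -255), PR = (-35, 350, -525).
Each component of PR is 35/17 times the corresponding component of PQ, so PR = 35/17·PQ and the points are collinear.

Yes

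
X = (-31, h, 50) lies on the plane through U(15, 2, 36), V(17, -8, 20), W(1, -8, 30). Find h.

Coplanarity requires UV · (UW × UX) = 0.
UV = (2, -10, -16), UW = (-14, -10, -6); the triple product is linear in h with coefficient 236 and constant term 1888.
Setting it to zero: h = -8.

-8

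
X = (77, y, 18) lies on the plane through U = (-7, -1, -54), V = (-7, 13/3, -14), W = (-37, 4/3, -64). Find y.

-5/3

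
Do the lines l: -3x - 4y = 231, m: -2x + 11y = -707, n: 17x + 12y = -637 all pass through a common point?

Yes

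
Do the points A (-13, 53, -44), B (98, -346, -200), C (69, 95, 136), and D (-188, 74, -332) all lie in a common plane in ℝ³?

No

The four points are coplanar iff the 3×3 determinant with rows AB, AC, AD is zero.
Rows: (111, -399, -156), (82, 42, 180), (-175, 21, -288).
Expanding along the first row: (111)(-15876) − (-399)(7884) + (-156)(9072) = -31752.
Nonzero ⇒ not coplanar.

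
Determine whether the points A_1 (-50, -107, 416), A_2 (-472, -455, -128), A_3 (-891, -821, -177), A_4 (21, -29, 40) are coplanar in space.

A normal to the plane through A_1, A_2, A_3 is n = A_1A_2 × A_1A_3 = (-182052, 207258, 8640).
The plane has equation n·P = -9479766. For A_4: n·A_4 = -9487974.
-9487974 ≠ -9479766, so A_4 is off the plane.

No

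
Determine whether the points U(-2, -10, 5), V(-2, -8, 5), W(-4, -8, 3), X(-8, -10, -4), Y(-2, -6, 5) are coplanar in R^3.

No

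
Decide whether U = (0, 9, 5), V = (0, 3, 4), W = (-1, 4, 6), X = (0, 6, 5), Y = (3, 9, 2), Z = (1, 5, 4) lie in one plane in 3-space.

No

The plane through U, V, W has normal n = UV × UW = (-11, 1, -6) and equation n·P = -21.
Checking the remaining points: n·X = -24, n·Y = -36, n·Z = -30.
Since n·X = -24 ≠ -21, X is off the plane and the points are not all coplanar.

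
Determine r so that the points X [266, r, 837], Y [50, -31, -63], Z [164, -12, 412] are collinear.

Direction YZ = (114, 19, 475). From the x-coordinate of X, the parameter along the line is τ = (266 − 50)/114 = 36/19.
Then r = (-31) + 36/19·(19) = 5.

5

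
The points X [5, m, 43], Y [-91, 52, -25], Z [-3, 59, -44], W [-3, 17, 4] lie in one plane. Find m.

Coplanarity ⇔ det[XY; XZ; XW] = 0.
Expanding, this is linear in m: (4224)m + (76032) = 0.
So m = -18.

-18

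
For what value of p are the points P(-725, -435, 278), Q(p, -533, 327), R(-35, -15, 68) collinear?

-886

Direction PR = (690, 420, -210). From the y-coordinate of Q, the parameter along the line is τ = (-533 − (-435))/420 = -7/30.
Then p = (-725) + (-7/30)·(690) = -886.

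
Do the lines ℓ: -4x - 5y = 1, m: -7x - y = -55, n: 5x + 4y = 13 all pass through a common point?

Intersecting ℓ and m: solving the 2×2 system gives (x, y) = (276/31, -227/31).
Substitute into n: (5)(276/31) + (4)(-227/31) = 472/31.
But n requires 13 ≠ 472/31, so the three lines have no common point.

No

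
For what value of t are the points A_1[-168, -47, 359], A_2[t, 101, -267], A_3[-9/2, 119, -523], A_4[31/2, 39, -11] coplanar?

Normal to plane A_1A_3A_4: n = (14432, -101352, -16400); plane equation n·P = -3548632.
Requiring n·A_2 = -3548632: (14432)t + (-5857752) = -3548632.
So t = 160.

160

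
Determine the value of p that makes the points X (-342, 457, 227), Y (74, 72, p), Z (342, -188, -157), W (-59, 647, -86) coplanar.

-9

Normal to plane XZW: n = (274845, 105420, 312495); plane equation n·P = 25116315.
Requiring n·Y = 25116315: (312495)p + (27928770) = 25116315.
So p = -9.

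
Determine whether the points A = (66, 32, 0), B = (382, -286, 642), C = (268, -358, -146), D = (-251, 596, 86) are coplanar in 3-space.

Yes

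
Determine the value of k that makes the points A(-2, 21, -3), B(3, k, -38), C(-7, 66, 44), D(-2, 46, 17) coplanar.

-9

The points are coplanar iff AB · (AC × AD) = 0.
Expanding, this is linear in k: (100)k + (900) = 0.
So k = -9.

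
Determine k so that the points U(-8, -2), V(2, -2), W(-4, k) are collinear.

-2

Collinearity: (W − U) must be parallel to (V − U) = (10, 0).
Cross-multiplying the components: (k − (-2))·(10) = (4)·(0).
Solving gives k = -2.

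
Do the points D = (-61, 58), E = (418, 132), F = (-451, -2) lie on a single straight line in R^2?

No

DE = (479, 74), DF = (-390, -60).
Twice the signed area of △DEF is (479)(-60) − (74)(-390) = 120.
The area is nonzero, so the three points are not collinear.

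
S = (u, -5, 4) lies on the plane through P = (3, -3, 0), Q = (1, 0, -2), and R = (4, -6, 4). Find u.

3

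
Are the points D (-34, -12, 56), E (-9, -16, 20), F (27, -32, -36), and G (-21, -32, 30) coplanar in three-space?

Yes

A normal to the plane through D, E, F is n = DE × DF = (-352, 104, -256).
The plane has equation n·P = -3616. For G: n·G = -3616.
Equal, so G lies in the plane and all four are coplanar.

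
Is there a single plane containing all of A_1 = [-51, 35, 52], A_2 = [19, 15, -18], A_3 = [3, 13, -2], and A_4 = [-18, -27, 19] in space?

Yes

The four points are coplanar iff the 3×3 determinant with rows A_1A_2, A_1A_3, A_1A_4 is zero.
Rows: (70, -20, -70), (54, -22, -54), (33, -62, -33).
Expanding along the first row: (70)(-2622) − (-20)(0) + (-70)(-2622) = 0.
Zero determinant ⇒ coplanar.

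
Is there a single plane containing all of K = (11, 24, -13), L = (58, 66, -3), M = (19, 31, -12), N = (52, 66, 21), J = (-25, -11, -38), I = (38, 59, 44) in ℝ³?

No

The plane through K, L, M has normal n = KL × KM = (-28, 33, -7) and equation n·P = 575.
Checking the remaining points: n·N = 575, n·J = 603, n·I = 575.
Since n·J = 603 ≠ 575, J is off the plane and the points are not all coplanar.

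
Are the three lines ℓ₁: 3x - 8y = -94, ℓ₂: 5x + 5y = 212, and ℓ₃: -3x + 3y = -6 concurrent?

No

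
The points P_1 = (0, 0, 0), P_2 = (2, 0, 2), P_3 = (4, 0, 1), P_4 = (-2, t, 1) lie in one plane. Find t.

Normal to plane P_1P_2P_3: n = (0, 6, 0); plane equation n·P = 0.
Requiring n·P_4 = 0: (6)t + (0) = 0.
So t = 0.

0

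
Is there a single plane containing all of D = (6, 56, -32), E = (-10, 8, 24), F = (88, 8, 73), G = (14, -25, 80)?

Yes

The four points are coplanar iff the 3×3 determinant with rows DE, DF, DG is zero.
Rows: (-16, -48, 56), (82, -48, 105), (8, -81, 112).
Expanding along the first row: (-16)(3129) − (-48)(8344) + (56)(-6258) = 0.
Zero determinant ⇒ coplanar.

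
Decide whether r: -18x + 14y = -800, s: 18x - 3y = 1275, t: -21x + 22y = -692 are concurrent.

No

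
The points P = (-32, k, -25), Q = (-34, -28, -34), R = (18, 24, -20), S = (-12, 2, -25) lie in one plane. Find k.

Coplanarity ⇔ det[PQ; PR; PS] = 0.
Expanding, this is linear in k: (160)k + (640) = 0.
So k = -4.

-4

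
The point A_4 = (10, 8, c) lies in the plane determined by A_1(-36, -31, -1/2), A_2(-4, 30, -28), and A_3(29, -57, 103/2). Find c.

The plane through A_1, A_2, A_3 has equation 2457x − (6903/2)y − 4797z = 20943.
Substituting A_4: (-4797)c + (-3042) = 20943, so c = -5.

-5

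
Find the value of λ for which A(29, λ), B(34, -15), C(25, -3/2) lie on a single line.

-15/2

Collinearity: (A − B) must be parallel to (C − B) = (-9, 27/2).
Cross-multiplying the components: (λ − (-15))·(-9) = (-5)·(27/2).
Solving gives λ = -15/2.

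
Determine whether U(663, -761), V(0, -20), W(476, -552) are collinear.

UV = (-663, 741), UW = (-187, 209).
Twice the signed area of △UVW is (-663)(209) − (741)(-187) = 0.
The triangle is degenerate (zero area), so the points are collinear.

Yes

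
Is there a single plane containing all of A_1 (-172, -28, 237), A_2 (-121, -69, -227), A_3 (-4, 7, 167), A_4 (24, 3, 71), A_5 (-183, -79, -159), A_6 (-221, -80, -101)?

The plane through A_1, A_2, A_3 has normal n = A_1A_2 × A_1A_3 = (19110, -74382, 8673) and equation n·P = 851277.
Checking the remaining points: n·A_4 = 851277, n·A_5 = 1000041, n·A_6 = 851277.
Since n·A_5 = 1000041 ≠ 851277, A_5 is off the plane and the points are not all coplanar.

No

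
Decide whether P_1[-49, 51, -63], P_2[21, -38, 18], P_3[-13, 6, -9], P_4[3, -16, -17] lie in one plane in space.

With P_1 as base: P_1P_2 = (70, -89, 81), P_1P_3 = (36, -45, 54), P_1P_4 = (52, -67, 46).
P_1P_3 × P_1P_4 = (1548, 1152, -72).
P_1P_2 · (P_1P_3 × P_1P_4) = 0.
The scalar triple product vanishes, so the four points are coplanar.

Yes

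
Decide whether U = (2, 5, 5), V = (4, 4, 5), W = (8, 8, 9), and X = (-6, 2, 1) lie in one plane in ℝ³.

No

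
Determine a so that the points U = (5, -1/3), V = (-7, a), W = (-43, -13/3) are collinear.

Collinearity: (V − U) must be parallel to (W − U) = (-48, -4).
Cross-multiplying the components: (a − (-1/3))·(-48) = (-12)·(-4).
Solving gives a = -4/3.

-4/3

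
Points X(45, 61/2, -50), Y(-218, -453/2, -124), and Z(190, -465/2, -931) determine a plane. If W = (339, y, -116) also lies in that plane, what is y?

505/2

A normal to the plane is n = XY × XZ = (206955, -242433, 106434).
W lies in the plane iff n · XW = 0.
This gives (-242433)y + (122428665/2) = 0, so y = 505/2.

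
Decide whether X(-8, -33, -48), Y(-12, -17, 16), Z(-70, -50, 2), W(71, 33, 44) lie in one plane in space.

No

With X as base: XY = (-4, 16, 64), XZ = (-62, -17, 50), XW = (79, 66, 92).
XZ × XW = (-4864, 9654, -2749).
XY · (XZ × XW) = -2016.
Since -2016 ≠ 0, the four points are not coplanar.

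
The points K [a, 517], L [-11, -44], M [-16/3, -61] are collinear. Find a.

-198

The three points are collinear iff det[KL; KM] = 0.
This determinant is linear in a: (17)a + (3366) = 0, so a = -198.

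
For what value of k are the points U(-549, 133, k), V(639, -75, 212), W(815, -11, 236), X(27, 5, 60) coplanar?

-95

Coplanarity ⇔ det[UV; UW; UX] = 0.
Expanding, this is linear in k: (-53248)k + (-5058560) = 0.
So k = -95.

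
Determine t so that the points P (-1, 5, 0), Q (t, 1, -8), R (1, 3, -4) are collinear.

Collinearity requires PQ × PR = 0; each component is linear in t.
The y-component gives (4)t + (-12) = 0, so t = 3.
The remaining components then also vanish.

3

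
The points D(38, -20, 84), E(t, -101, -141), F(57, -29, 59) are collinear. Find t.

209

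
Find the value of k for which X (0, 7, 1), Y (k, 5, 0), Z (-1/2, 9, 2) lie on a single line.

Direction XZ = (-1/2, 2, 1). From the y-coordinate of Y, the parameter along the line is τ = (5 − 7)/2 = -1.
Then k = 0 + (-1)·(-1/2) = 1/2.

1/2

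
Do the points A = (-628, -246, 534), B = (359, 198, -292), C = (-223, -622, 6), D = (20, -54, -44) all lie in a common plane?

No

A normal to the plane through A, B, C is n = AB × AC = (-545008, 186606, -550932).
The plane has equation n·P = 2162260. For D: n·D = 3264124.
3264124 ≠ 2162260, so D is off the plane.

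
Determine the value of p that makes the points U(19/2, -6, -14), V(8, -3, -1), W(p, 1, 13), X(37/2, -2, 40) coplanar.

5

The points are coplanar iff UV · (UW × UX) = 0.
Expanding, this is linear in p: (-110)p + (550) = 0.
So p = 5.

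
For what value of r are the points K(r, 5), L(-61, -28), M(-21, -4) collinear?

The three points are collinear iff det[KL; KM] = 0.
This determinant is linear in r: (-24)r + (-144) = 0, so r = -6.

-6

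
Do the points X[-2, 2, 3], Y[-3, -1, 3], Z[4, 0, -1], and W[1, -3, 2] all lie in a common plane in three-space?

No

The four points are coplanar iff the 3×3 determinant with rows XY, XZ, XW is zero.
Rows: (-1, -3, 0), (6, -2, -4), (3, -5, -1).
Expanding along the first row: (-1)(-18) − (-3)(6) + (0)(-24) = 36.
Nonzero ⇒ not coplanar.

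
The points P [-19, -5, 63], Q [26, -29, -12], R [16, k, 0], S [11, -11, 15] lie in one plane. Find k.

Coplanarity ⇔ det[PQ; PR; PS] = 0.
Expanding, this is linear in k: (90)k + (4230) = 0.
So k = -47.

-47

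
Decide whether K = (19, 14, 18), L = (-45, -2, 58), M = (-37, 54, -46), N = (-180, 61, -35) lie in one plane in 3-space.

Yes

A normal to the plane through K, L, M is n = KL × KM = (-576, -6336, -3456).
The plane has equation n·P = -161856. For N: n·N = -161856.
Equal, so N lies in the plane and all four are coplanar.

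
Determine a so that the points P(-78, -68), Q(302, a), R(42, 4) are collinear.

160

The three points are collinear iff det[PQ; PR] = 0.
This determinant is linear in a: (-120)a + (19200) = 0, so a = 160.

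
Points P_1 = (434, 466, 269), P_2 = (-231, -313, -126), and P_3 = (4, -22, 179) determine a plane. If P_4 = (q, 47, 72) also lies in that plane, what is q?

75

Coplanarity requires P_1P_2 · (P_1P_3 × P_1P_4) = 0.
P_1P_2 = (-665, -779, -395), P_1P_3 = (-430, -488, -90); the triple product is linear in q with coefficient -122650 and constant term 9198750.
Setting it to zero: q = 75.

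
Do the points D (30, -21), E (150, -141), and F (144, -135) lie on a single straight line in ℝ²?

Yes

DE = (120, -120), DF = (114, -114).
det[DE; DF] = (120)(-114) − (-120)(114) = 0.
The determinant is zero, so the points are collinear.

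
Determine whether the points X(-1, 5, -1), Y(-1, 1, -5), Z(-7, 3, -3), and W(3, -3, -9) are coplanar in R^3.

Yes

The four points are coplanar iff the 3×3 determinant with rows XY, XZ, XW is zero.
Rows: (0, -4, -4), (-6, -2, -2), (4, -8, -8).
Expanding along the first row: (0)(0) − (-4)(56) + (-4)(56) = 0.
Zero determinant ⇒ coplanar.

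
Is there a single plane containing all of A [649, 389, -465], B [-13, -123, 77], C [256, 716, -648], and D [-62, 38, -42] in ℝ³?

Yes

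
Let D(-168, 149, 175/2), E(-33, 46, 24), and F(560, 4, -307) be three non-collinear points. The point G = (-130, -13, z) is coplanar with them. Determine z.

A normal to the plane is n = DE × DF = (31426, 14059/2, 55409).
G lies in the plane iff n · DG = 0.
This gives (55409)z + (-9585757/2) = 0, so z = 173/2.

173/2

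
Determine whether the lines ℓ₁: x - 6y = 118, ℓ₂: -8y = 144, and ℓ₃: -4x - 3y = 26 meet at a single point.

Intersecting ℓ₁ and ℓ₂: solving the 2×2 system gives (x, y) = (10, -18).
Substitute into ℓ₃: (-4)(10) + (-3)(-18) = 14.
But ℓ₃ requires 26 ≠ 14, so the three lines have no common point.

No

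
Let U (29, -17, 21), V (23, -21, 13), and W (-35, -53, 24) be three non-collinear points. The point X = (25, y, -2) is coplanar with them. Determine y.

-21

The plane through U, V, W has equation −300x + 530y − 40z = -18550.
Substituting X: (530)y + (-7420) = -18550, so y = -21.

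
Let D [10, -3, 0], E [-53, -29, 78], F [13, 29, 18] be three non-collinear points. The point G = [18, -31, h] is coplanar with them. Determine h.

-32

Coplanarity requires DE · (DF × DG) = 0.
DE = (-63, -26, 78), DF = (3, 32, 18); the triple product is linear in h with coefficient -1938 and constant term -62016.
Setting it to zero: h = -32.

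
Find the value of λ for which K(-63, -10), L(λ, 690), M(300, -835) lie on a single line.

-371

Collinearity: (L − K) must be parallel to (M − K) = (363, -825).
Cross-multiplying the components: (λ − (-63))·(-825) = (700)·(363).
Solving gives λ = -371.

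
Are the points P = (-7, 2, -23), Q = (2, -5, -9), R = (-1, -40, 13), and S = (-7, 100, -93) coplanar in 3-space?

A normal to the plane through P, Q, R is n = PQ × PR = (336, -240, -336).
The plane has equation n·X = 4896. For S: n·S = 4896.
Equal, so S lies in the plane and all four are coplanar.

Yes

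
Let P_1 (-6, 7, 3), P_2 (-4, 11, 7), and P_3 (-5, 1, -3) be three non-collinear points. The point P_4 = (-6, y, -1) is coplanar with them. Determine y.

3

A normal to the plane is n = P_1P_2 × P_1P_3 = (0, 16, -16).
P_4 lies in the plane iff n · P_1P_4 = 0.
This gives (16)y + (-48) = 0, so y = 3.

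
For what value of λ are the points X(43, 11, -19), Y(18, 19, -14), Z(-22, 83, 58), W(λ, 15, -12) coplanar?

53

Coplanarity ⇔ det[XY; XZ; XW] = 0.
Expanding, this is linear in λ: (256)λ + (-13568) = 0.
So λ = 53.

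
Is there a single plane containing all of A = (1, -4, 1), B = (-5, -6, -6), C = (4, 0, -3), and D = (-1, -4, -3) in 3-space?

Yes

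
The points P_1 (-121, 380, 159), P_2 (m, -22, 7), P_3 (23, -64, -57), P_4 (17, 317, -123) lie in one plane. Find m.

-11

The points are coplanar iff P_1P_2 · (P_1P_3 × P_1P_4) = 0.
Expanding, this is linear in m: (111600)m + (1227600) = 0.
So m = -11.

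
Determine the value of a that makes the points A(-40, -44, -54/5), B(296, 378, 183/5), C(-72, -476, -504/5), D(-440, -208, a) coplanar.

33/5

The points are coplanar iff AB · (AC × AD) = 0.
Expanding, this is linear in a: (-131648)a + (4344384/5) = 0.
So a = 33/5.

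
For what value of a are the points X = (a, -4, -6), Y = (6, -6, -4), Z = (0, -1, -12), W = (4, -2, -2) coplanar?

4

Coplanarity ⇔ det[XY; XZ; XW] = 0.
Expanding, this is linear in a: (-42)a + (168) = 0.
So a = 4.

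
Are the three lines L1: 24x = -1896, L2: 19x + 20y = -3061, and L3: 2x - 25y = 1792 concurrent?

Yes

Lines aᵢx + bᵢy = cᵢ with pairwise distinct directions are concurrent exactly when det[aᵢ bᵢ cᵢ] = 0.
Here the determinant is 0.
It vanishes, so the lines are concurrent at (-79, -78).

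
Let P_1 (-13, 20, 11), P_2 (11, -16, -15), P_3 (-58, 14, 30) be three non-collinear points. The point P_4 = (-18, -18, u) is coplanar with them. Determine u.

A normal to the plane is n = P_1P_2 × P_1P_3 = (-840, 714, -1764).
P_4 lies in the plane iff n · P_1P_4 = 0.
This gives (-1764)u + (-3528) = 0, so u = -2.

-2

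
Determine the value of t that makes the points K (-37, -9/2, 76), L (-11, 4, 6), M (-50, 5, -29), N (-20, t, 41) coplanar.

0

Coplanarity ⇔ det[KL; KM; KN] = 0.
Expanding, this is linear in t: (3640)t + (0) = 0.
So t = 0.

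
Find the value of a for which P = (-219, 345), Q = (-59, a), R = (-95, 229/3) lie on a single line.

The three points are collinear iff det[PQ; PR] = 0.
This determinant is linear in a: (-124)a + (-620/3) = 0, so a = -5/3.

-5/3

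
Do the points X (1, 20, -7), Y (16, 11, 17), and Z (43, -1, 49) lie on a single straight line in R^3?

XY = (15, -9, 24), XZ = (42, -21, 56).
XY × XZ = (0, 168, 63).
The cross product is nonzero, so the points do not lie on one line.

No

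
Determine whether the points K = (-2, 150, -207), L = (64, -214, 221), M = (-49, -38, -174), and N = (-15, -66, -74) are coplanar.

Yes

A normal to the plane through K, L, M is n = KL × KM = (68452, -22294, -29516).
The plane has equation n·P = 2628808. For N: n·N = 2628808.
Equal, so N lies in the plane and all four are coplanar.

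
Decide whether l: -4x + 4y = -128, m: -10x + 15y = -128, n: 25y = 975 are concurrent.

Lines aᵢx + bᵢy = cᵢ with pairwise distinct directions are concurrent exactly when det[aᵢ bᵢ cᵢ] = 0.
Here the determinant is -300.
Nonzero, so no common point exists.

No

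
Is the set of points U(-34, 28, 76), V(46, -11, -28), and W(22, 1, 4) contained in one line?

No

UV = (80, -39, -104), UW = (56, -27, -72).
UV × UW = (0, -64, 24).
The cross product is nonzero, so the points do not lie on one line.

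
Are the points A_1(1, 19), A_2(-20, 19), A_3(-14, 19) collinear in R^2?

Yes

A_1A_2 = (-21, 0), A_1A_3 = (-15, 0).
Checking proportionality: A_1A_3 = 5/7·A_1A_2, so the vectors are parallel and the points are collinear.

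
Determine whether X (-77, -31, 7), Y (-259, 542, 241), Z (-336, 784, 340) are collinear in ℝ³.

No

XY = (-182, 573, 234), XZ = (-259, 815, 333).
XY × XZ = (99, 0, 77).
The cross product is nonzero, so the points do not lie on one line.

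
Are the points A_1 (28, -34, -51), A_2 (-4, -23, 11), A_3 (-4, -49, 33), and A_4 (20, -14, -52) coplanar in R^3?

No

The four points are coplanar iff the 3×3 determinant with rows A_1A_2, A_1A_3, A_1A_4 is zero.
Rows: (-32, 11, 62), (-32, -15, 84), (-8, 20, -1).
Expanding along the first row: (-32)(-1665) − (11)(704) + (62)(-760) = -1584.
Nonzero ⇒ not coplanar.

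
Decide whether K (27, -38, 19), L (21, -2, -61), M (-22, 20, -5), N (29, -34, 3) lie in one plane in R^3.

Yes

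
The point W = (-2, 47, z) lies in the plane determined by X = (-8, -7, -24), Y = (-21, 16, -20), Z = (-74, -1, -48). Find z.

Coplanarity requires XY · (XZ × XW) = 0.
XY = (-13, 23, 4), XZ = (-66, 6, -24); the triple product is linear in z with coefficient 1440 and constant term 0.
Setting it to zero: z = 0.

0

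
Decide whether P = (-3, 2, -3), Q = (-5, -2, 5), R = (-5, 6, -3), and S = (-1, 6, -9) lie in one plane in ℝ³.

A normal to the plane through P, Q, R is n = PQ × PR = (-32, -16, -16).
The plane has equation n·X = 112. For S: n·S = 80.
80 ≠ 112, so S is off the plane.

No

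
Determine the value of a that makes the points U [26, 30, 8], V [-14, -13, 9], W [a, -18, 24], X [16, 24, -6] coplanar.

-14

The points are coplanar iff UV · (UW × UX) = 0.
Expanding, this is linear in a: (-608)a + (-8512) = 0.
So a = -14.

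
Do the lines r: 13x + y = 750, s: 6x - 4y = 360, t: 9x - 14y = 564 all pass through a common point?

No

Lines aᵢx + bᵢy = cᵢ with pairwise distinct directions are concurrent exactly when det[aᵢ bᵢ cᵢ] = 0.
Here the determinant is 48.
Nonzero, so no common point exists.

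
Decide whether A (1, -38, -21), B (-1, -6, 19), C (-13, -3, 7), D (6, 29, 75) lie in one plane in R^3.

Yes

A normal to the plane through A, B, C is n = AB × AC = (-504, -504, 378).
The plane has equation n·P = 10710. For D: n·D = 10710.
Equal, so D lies in the plane and all four are coplanar.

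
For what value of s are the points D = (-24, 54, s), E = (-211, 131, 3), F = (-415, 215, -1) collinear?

20/3

Direction EF = (-204, 84, -4). From the x-coordinate of D, the parameter along the line is τ = (-24 − (-211))/(-204) = -11/12.
Then s = 3 + (-11/12)·(-4) = 20/3.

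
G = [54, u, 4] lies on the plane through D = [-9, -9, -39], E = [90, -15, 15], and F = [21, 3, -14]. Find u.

Coplanarity requires DE · (DF × DG) = 0.
DE = (99, -6, 54), DF = (30, 12, 25); the triple product is linear in u with coefficient -855 and constant term 855.
Setting it to zero: u = 1.

1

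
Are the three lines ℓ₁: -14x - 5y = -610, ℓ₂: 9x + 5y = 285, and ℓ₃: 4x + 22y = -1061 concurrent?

No

Lines aᵢx + bᵢy = cᵢ with pairwise distinct directions are concurrent exactly when det[aᵢ bᵢ cᵢ] = 0.
Here the determinant is 25.
Nonzero, so no common point exists.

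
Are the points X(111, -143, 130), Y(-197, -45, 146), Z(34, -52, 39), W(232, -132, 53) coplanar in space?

Yes

With X as base: XY = (-308, 98, 16), XZ = (-77, 91, -91), XW = (121, 11, -77).
XZ × XW = (-6006, -16940, -11858).
XY · (XZ × XW) = 0.
The scalar triple product vanishes, so the four points are coplanar.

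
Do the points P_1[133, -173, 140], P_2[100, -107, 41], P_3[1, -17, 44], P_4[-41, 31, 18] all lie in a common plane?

Yes

A normal to the plane through P_1, P_2, P_3 is n = P_1P_2 × P_1P_3 = (9108, 9900, 3564).
The plane has equation n·P = -2376. For P_4: n·P_4 = -2376.
Equal, so P_4 lies in the plane and all four are coplanar.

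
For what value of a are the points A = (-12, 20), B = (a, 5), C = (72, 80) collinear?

The three points are collinear iff det[AB; AC] = 0.
This determinant is linear in a: (60)a + (1980) = 0, so a = -33.

-33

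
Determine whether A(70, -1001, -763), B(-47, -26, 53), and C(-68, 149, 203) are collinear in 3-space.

No

AB = (-117, 975, 816), AC = (-138, 1150, 966).
AB × AC = (3450, 414, 0).
The cross product is nonzero, so the points do not lie on one line.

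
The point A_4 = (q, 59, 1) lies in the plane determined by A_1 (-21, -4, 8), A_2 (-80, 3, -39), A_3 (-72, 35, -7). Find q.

-84

Coplanarity requires A_1A_2 · (A_1A_3 × A_1A_4) = 0.
A_1A_2 = (-59, 7, -47), A_1A_3 = (-51, 39, -15); the triple product is linear in q with coefficient 1728 and constant term 145152.
Setting it to zero: q = -84.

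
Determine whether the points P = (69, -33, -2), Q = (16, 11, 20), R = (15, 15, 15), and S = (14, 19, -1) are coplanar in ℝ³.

No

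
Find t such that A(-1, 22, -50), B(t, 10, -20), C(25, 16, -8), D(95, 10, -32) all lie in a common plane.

87

The points are coplanar iff AB · (AC × AD) = 0.
Expanding, this is linear in t: (396)t + (-34452) = 0.
So t = 87.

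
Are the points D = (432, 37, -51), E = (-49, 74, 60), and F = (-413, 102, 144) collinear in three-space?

DE = (-481, 37, 111), DF = (-845, 65, 195).
DE × DF = (0, 0, 0).
The cross product vanishes, so the three points are collinear.

Yes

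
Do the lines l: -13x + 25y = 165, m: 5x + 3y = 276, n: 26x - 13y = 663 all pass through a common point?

Lines aᵢx + bᵢy = cᵢ with pairwise distinct directions are concurrent exactly when det[aᵢ bᵢ cᵢ] = 0.
Here the determinant is 429.
Nonzero, so no common point exists.

No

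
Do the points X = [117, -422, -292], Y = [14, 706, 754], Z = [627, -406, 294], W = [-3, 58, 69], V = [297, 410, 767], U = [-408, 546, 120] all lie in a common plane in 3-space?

No

The plane through X, Y, Z has normal n = XY × XZ = (644272, 593818, -576928) and equation n·P = -6748396.
Checking the remaining points: n·W = -7299404, n·V = -7689612, n·U = -7869708.
Since n·W = -7299404 ≠ -6748396, W is off the plane and the points are not all coplanar.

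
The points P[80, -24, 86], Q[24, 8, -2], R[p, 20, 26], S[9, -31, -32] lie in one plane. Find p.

Normal to plane PQS: n = (-4392, -360, 2664); plane equation n·X = -113616.
Requiring n·R = -113616: (-4392)p + (62064) = -113616.
So p = 40.

40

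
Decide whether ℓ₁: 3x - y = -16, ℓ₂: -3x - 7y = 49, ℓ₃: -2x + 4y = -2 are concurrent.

No

Intersecting ℓ₁ and ℓ₂: solving the 2×2 system gives (x, y) = (-161/24, -33/8).
Substitute into ℓ₃: (-2)(-161/24) + (4)(-33/8) = -37/12.
But ℓ₃ requires -2 ≠ -37/12, so the three lines have no common point.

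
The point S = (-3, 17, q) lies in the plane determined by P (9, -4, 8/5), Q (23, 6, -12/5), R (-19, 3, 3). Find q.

-11/5

A normal to the plane is n = PQ × PR = (42, 462/5, 378).
S lies in the plane iff n · PS = 0.
This gives (378)q + (4158/5) = 0, so q = -11/5.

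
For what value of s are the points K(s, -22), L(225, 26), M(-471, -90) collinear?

The three points are collinear iff det[KL; KM] = 0.
This determinant is linear in s: (116)s + (7308) = 0, so s = -63.

-63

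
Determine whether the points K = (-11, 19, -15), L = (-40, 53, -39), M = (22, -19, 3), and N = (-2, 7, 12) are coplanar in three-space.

Yes

The four points are coplanar iff the 3×3 determinant with rows KL, KM, KN is zero.
Rows: (-29, 34, -24), (33, -38, 18), (9, -12, 27).
Expanding along the first row: (-29)(-810) − (34)(729) + (-24)(-54) = 0.
Zero determinant ⇒ coplanar.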